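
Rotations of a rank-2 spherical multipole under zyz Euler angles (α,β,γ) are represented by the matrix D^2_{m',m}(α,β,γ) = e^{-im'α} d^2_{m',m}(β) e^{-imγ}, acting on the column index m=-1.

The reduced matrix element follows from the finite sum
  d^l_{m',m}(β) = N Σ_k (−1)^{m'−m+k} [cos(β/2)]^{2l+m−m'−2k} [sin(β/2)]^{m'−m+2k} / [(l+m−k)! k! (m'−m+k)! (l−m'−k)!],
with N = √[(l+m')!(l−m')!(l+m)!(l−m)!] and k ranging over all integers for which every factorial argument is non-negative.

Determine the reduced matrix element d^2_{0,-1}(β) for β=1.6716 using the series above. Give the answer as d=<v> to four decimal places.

d^2_{0,-1}(β=1.6716) via the finite sum:
With c≡cos(β/2)=0.670584 and s≡sin(β/2)=0.741833, N=[2·2·1·6]^{1/2}=4.898979
The bounds max(0,m−m')=0 and min(l+m,l−m')=1 give 2 terms
  k=0: (−1)^1·4.8990/(2)·0.6706^3·0.7418^1 = -0.547952
  k=1: (−1)^2·4.8990/(2)·0.6706^1·0.7418^3 = +0.670576
d^2_{0,-1}(1.6716) = -0.547952 +0.670576 = +0.122624

d=0.1226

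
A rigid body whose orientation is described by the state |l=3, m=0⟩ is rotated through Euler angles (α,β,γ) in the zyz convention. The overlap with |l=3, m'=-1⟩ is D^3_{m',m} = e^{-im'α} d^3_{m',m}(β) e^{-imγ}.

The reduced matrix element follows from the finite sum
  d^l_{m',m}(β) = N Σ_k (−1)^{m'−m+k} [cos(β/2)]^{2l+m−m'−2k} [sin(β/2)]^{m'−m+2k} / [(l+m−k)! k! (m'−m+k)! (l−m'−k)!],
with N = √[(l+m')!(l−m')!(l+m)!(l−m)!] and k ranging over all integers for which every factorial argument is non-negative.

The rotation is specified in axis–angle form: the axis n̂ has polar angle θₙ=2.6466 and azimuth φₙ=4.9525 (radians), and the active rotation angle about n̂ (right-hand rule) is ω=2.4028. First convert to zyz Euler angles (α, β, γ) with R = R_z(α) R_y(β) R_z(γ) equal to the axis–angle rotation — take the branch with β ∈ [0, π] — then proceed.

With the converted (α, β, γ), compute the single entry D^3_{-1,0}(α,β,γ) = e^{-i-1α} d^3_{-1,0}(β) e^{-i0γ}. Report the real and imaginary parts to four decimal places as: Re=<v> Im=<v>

Re=-0.1770 Im=0.2307

Axis–angle → zyz. n̂ = (sinθₙcosφₙ, sinθₙsinφₙ, cosθₙ) = (+0.112966, -0.461397, -0.879972), ω = 2.4028.
R = I cosω + sinω [n̂]ₓ + (1−cosω) n̂n̂ᵀ gives
  R = [-0.717087, +0.501914, -0.483600; -0.683225, -0.369010, +0.630107; +0.137806, +0.782249, +0.607533]
β = atan2(√(R₁₃²+R₂₃²), R₃₃) = 0.917846; α = atan2(R₂₃, R₁₃) mod 2π = 2.225396; γ = atan2(R₃₂, −R₃₁) mod 2π = 1.745174
First d^3_{-1,0}(β=0.9178), then the phase factors e^{-i(-1)α} and e^{-i(0)γ}:
Half-angle: c=0.896530, s=0.442983. N=√(2·24·6·6)=41.569219
The bounds max(0,m−m')=1 and min(l+m,l−m')=3 give 3 terms
  k=1: (−1)^0·41.5692/(12)·0.8965^5·0.4430^1 = +0.888796
  k=2: (−1)^1·41.5692/(4)·0.8965^3·0.4430^3 = -0.650978
  k=3: (−1)^2·41.5692/(12)·0.8965^1·0.4430^5 = +0.052977
d^3_{-1,0}(0.9178) = +0.888796 -0.650978 +0.052977 = +0.290794
Attach z-rotation phases: D = e^{-i(-1)(2.2254)}·(+0.290794)·e^{-i(0)(1.7452)} = -0.177048+0.230685i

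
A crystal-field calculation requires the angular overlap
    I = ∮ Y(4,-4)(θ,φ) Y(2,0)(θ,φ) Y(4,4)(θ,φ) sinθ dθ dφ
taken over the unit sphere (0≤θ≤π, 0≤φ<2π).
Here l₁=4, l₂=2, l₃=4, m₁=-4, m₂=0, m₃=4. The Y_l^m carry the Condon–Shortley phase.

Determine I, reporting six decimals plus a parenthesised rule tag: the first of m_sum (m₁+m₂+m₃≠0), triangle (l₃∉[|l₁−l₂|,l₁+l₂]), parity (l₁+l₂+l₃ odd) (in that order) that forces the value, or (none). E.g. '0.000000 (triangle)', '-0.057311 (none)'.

m-sum 0 ✓  L=10 even ✓  2≤4≤6 ✓
Π(2lᵢ+1) = 9×5×9 = 405
triangle coeff Δ(4,2,4) = 1/13860
Σ_t [0,2]: t=0:+1/192 t=1:−1/36 t=2:+1/192 = -5/288
(3j)²=20/693 [(4 2 4; 0 0 0)], sign=-1
Σ_t [2,2]: t=2:+1/2880 = 1/2880
(3j)²=28/495 [(4 2 4; -4 0 4)], sign=+1
⇒ 4πI² = 80/121
I = (-1)√(80/121/(4π)) = -0.22937568
No selection rule forces the value: the integral is nonzero (none).

-0.229376 (none)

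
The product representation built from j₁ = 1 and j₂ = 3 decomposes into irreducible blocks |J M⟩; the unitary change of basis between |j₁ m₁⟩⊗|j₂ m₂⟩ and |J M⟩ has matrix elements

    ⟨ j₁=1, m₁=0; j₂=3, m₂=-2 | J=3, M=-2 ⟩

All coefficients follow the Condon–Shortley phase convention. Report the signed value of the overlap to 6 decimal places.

+√(1/3) ≈ +0.577350

√[7·1!1!5!/8! · 1!1!1!5!1!5!] = √(300)
  +(−1)^0/∏(0,1,1,1,0,4)! = 1/24  (running 1/24)
  +(−1)^1/∏(1,0,0,0,1,5)! = -1/120  (running 1/30)
⟨..|..⟩ = √(300)·(1/30) = +0.577350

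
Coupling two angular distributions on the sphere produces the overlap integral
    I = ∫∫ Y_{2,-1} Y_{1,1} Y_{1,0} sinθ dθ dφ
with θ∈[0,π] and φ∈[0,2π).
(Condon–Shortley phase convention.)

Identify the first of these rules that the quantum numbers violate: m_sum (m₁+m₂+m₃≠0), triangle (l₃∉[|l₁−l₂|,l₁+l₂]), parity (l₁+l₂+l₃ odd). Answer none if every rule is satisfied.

none

m₁+m₂+m₃ = -1 + 1 + 0 = 0  ✓
triangle: |2−1|=1 ≤ l₃=1 ≤ 2+1=3  ✓
parity: l₁+l₂+l₃ = 4 is even  ✓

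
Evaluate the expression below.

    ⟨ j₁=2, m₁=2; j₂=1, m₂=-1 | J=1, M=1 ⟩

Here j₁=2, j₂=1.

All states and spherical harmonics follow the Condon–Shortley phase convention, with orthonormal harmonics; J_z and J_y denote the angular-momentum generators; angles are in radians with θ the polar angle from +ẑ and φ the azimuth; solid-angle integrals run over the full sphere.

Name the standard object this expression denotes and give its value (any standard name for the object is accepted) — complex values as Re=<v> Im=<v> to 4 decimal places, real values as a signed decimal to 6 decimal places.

This is a Clebsch–Gordan (vector-coupling) coefficient.
triangle: 2!×2!×0!/5! = 4/120
(j±m)!: 4!×0!×0!×2!×2!×0! = 96
prefactor² = (2J+1)×Δ×N² = 48/5
  k=0: +1/(0!×2!×0!×0!×2!×0!) = 1/4
Σ = 1/4  ⇒  CG² = 48/5×(1/4)² = 3/5
CG = +√(3/5) = +0.774597

Clebsch–Gordan coefficient, +√(3/5) ≈ +0.774597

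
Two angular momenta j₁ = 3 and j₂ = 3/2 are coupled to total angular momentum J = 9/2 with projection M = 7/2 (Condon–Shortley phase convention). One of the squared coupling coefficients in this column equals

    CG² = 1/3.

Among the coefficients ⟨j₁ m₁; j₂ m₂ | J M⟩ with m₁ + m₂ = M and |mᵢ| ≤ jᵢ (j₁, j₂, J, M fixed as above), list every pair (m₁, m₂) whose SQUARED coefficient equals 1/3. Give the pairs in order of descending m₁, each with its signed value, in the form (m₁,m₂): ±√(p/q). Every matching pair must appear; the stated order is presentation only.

Admissible pairs with m₁+m₂ = M = 7/2: (2,3/2), (3,1/2)
  (m₁,m₂)=(3,1/2): CG² = 1/3, CG = +√(1/3)   ← matches the target
  (m₁,m₂)=(2,3/2): CG² = 2/3, CG = +√(2/3)
Pairs with CG² = 1/3: (3,1/2): +√(1/3)

(3,1/2): +√(1/3)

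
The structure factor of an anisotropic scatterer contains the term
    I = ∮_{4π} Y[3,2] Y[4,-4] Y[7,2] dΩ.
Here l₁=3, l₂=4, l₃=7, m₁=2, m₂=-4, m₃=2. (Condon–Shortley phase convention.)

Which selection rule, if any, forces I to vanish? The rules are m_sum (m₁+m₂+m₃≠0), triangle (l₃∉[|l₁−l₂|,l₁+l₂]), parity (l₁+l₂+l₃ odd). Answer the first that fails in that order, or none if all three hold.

none

m₁+m₂+m₃ = 2 − 4 + 2 = 0  ✓
triangle: |3−4|=1 ≤ l₃=7 ≤ 3+4=7  ✓
parity: l₁+l₂+l₃ = 14 is even  ✓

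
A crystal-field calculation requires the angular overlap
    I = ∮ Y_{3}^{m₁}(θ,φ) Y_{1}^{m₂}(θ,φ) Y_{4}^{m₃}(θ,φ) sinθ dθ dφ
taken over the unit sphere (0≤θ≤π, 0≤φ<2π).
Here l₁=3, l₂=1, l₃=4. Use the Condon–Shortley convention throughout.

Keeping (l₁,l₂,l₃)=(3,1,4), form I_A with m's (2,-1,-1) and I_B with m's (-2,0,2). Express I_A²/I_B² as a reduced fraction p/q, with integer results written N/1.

1/4

l's match ⇒ only the (l;m) 3-j factors differ between A and B.
A: triangle coeff Δ(3,1,4) = 1/252; Σ_t [0,0]: t=0:+1/240 = 1/240; (3j)²=1/84 [(3 1 4; 2 -1 -1)], sign=-1
B: triangle coeff Δ(3,1,4) = 1/252; Σ_t [0,0]: t=0:+1/120 = 1/120; (3j)²=1/21 [(3 1 4; -2 0 2)], sign=+1
I_A²/I_B² = (1/84)/(1/21) = 1/4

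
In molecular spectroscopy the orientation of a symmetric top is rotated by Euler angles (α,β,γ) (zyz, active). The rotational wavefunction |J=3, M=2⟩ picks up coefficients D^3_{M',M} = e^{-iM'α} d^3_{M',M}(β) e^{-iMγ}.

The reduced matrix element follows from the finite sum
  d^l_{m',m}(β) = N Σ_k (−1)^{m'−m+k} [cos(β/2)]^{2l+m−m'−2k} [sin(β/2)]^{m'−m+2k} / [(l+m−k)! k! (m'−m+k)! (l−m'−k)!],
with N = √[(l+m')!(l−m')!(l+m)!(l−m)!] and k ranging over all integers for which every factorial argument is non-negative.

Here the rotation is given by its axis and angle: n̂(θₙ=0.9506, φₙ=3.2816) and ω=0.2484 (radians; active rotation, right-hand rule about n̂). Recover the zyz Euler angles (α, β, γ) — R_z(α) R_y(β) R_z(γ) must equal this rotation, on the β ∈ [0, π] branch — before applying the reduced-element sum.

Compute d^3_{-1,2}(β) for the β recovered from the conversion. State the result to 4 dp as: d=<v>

d=0.0063

Axis–angle → zyz. n̂ = (sinθₙcosφₙ, sinθₙsinφₙ, cosθₙ) = (-0.805802, -0.113561, +0.581195), ω = 0.2484.
R = I cosω + sinω [n̂]ₓ + (1−cosω) n̂n̂ᵀ gives
  R = [+0.989236, -0.140080, -0.042294; +0.145697, +0.969703, +0.196083; +0.013545, -0.200135, +0.979675]
β = atan2(√(R₁₃²+R₂₃²), R₃₃) = 0.201963; α = atan2(R₂₃, R₁₃) mod 2π = 1.783235; γ = atan2(R₃₂, −R₃₁) mod 2π = 4.644813
d^3_{-1,2}(β=0.2020) via the finite sum:
With c≡cos(β/2)=0.994906 and s≡sin(β/2)=0.100810, N=[2·24·120·1]^{1/2}=75.894664
k∈{3,4} keeps every argument non-negative
  k=3: (−1)^0·75.8947/(12)·0.9949^3·0.1008^3 = +0.006381
  k=4: (−1)^1·75.8947/(24)·0.9949^1·0.1008^5 = -0.000033
d^3_{-1,2}(0.2020) = +0.006381 -0.000033 = +0.006348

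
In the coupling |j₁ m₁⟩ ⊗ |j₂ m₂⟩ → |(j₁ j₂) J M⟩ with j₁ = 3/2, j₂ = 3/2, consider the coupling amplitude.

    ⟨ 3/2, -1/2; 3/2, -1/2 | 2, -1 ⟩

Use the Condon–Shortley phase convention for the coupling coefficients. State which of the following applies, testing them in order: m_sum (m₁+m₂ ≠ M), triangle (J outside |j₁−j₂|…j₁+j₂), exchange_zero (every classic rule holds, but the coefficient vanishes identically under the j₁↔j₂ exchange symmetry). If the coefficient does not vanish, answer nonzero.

exchange_zero

m-sum: m₁+m₂ = -1/2+(-1/2) = -1, M = -1  ✓
triangle: |j₁−j₂| = 0 ≤ J = 2 ≤ j₁+j₂ = 3  ✓
exchange: j₁=j₂ and m₁=m₂, and (−1)^(j₁+j₂−J) = (−1)^1 = −1 forces ⟨j₁m₁;j₂m₂|JM⟩ = −⟨j₂m₂;j₁m₁|JM⟩ = −⟨j₁m₁;j₂m₂|JM⟩ ⇒ the coefficient vanishes identically
Racah sum check: Σ_k collapses to 0 ⇒ CG = 0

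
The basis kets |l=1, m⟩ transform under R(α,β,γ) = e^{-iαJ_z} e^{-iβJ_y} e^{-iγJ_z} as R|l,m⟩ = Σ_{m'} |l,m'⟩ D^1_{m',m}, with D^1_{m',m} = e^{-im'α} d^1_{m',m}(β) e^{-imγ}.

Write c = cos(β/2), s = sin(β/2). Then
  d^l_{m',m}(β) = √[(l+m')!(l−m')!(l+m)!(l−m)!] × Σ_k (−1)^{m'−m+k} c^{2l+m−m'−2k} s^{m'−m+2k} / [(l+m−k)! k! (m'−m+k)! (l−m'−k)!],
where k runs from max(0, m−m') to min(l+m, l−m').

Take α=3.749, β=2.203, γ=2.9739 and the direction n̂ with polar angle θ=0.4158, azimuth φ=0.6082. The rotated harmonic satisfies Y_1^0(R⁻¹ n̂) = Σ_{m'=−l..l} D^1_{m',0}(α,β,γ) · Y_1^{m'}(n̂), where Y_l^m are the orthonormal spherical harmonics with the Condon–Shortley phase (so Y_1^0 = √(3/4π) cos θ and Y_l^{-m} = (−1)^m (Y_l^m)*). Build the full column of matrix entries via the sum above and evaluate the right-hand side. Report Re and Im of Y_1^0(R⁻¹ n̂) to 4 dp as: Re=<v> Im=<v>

Need the full column D^1_{m',0} for m'=−1..1 at α=3.7490, β=2.2030, γ=2.9739.
cos(β/2)=0.452259, sin(β/2)=0.891887
d^1_{-1,0}: single k=1 term ⇒ +0.570442;  D = -0.468408-0.325575i
d^1_{0,0}: k∈[0..1] ⇒ +0.204538 -0.795462 = -0.590924;  D = -0.590924+0.000000i
d^1_{1,0}: single k=0 term ⇒ -0.570442;  D = +0.468408-0.325575i
Y_1^{m'}(θ=0.4158,φ=0.6082) and Σ D·Y over m':
  (-0.4684-0.3256i)·(+0.1145-0.0797i)  (-0.5909+0.0000i)·(+0.4470+0.0000i)  (+0.4684-0.3256i)·(-0.1145-0.0797i)
Y_1^0(R⁻¹ n̂) = -0.423339+0.000000i

Re=-0.4233 Im=0.0000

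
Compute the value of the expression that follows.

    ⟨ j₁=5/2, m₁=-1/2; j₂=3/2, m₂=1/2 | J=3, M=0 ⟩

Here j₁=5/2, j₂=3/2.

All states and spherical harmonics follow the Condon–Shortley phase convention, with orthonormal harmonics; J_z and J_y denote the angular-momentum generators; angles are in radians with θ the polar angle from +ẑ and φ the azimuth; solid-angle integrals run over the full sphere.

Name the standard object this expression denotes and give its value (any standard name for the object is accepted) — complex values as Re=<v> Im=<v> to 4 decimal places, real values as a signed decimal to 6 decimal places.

This is a Clebsch–Gordan (vector-coupling) coefficient.
j₁+j₂−J=1  J+j₁−j₂=4  J−j₁+j₂=2  j₁+j₂+J+1=8
(j₁±m₁, j₂±m₂, J±M) = (2,3,2,1,3,3)
P² = 36/5
sum k=0..1:
  [0] +1/12 = 1/12
  [1] −1/4 = -1/4
S = -1/6
C² = P²·S² = 1/5 ; C = -0.447214

Clebsch–Gordan coefficient, −√(1/5) ≈ -0.447214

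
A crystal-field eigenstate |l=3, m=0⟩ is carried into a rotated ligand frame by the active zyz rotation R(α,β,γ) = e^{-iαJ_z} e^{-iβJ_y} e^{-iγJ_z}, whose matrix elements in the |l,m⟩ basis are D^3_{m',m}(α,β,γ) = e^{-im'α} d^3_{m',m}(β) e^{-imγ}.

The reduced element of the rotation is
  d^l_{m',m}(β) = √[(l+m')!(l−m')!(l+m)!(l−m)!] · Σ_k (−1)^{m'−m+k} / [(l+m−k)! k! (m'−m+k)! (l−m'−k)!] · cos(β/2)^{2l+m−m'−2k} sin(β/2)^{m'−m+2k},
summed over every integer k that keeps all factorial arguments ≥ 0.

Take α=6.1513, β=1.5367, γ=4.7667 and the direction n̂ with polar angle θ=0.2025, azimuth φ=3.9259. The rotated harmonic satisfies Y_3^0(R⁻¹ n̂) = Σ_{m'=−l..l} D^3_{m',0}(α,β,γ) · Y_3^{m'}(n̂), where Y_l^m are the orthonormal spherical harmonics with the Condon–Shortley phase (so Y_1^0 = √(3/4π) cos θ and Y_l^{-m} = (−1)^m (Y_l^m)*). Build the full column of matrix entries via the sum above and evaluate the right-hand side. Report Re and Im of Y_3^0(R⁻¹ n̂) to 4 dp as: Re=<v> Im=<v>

Need the full column D^3_{m',0} for m'=−3..3 at α=6.1513, β=1.5367, γ=4.7667.
cos(β/2)=0.719058, sin(β/2)=0.694950
d^3_{-3,0}: single k=3 term ⇒ +0.558043;  D = +0.514931-0.215077i
d^3_{-2,0}: k∈[2..3] ⇒ +0.707170 -0.660545 = +0.046625;  D = +0.045012-0.012156i
d^3_{-1,0}: k∈[1..3] ⇒ +0.462769 -1.296774 +0.403759 = -0.430246;  D = -0.426510+0.056579i
d^3_{0,0}: k∈[0..3] ⇒ +0.138224 -1.161999 +1.085386 -0.112647 = -0.051036;  D = -0.051036+0.000000i
d^3_{1,0}: k∈[0..2] ⇒ -0.462769 +1.296774 -0.403759 = +0.430246;  D = +0.426510+0.056579i
d^3_{2,0}: k∈[0..1] ⇒ +0.707170 -0.660545 = +0.046625;  D = +0.045012+0.012156i
d^3_{3,0}: single k=0 term ⇒ -0.558043;  D = -0.514931-0.215077i
Y_3^{m'}(θ=0.2025,φ=3.9259) and Σ D·Y over m':
  (+0.5149-0.2151i)·(+0.0024+0.0024i)  (+0.0450-0.0122i)·(+0.0001-0.0405i)  (-0.4265+0.0566i)·(-0.1747+0.1744i)  (-0.0510+0.0000i)·(+0.6572+0.0000i)  (+0.4265+0.0566i)·(+0.1747+0.1744i)  (+0.0450+0.0122i)·(+0.0001+0.0405i)  (-0.5149-0.2151i)·(-0.0024+0.0024i)
Y_3^0(R⁻¹ n̂) = +0.098307-0.000000i

Re=0.0983 Im=0.0000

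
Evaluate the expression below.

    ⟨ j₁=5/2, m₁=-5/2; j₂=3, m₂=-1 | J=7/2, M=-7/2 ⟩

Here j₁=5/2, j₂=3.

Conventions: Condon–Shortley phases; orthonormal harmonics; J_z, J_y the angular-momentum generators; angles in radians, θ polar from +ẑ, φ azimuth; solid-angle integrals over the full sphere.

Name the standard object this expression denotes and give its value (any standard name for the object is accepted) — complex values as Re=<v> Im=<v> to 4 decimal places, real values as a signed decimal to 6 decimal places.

Clebsch–Gordan coefficient, +√(2/9) ≈ +0.471405

This is a Clebsch–Gordan (vector-coupling) coefficient.
triangle: 2!*3!*4!/10! = 288/3628800
(j±m)!: 0!*5!*2!*4!*0!*7! = 29030400
prefactor² = (2J+1)*Δ*N² = 18432
  k=2: +1/(2!*0!*3!*0!*0!*4!) = 1/288
Σ = 1/288  ⇒  CG² = 18432*(1/288)² = 2/9
CG = +√(2/9) = +0.471405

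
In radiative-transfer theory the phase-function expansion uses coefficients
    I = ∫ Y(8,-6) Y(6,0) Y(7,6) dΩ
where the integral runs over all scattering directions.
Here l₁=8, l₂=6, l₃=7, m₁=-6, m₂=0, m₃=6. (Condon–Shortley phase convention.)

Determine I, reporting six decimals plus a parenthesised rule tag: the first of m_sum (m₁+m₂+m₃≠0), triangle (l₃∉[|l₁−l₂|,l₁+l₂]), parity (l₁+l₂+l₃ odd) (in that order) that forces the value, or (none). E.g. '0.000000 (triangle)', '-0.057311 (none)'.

Σlᵢ=21 odd — θ-integrand is odd under cosθ→−cosθ; I=0

0.000000 (parity)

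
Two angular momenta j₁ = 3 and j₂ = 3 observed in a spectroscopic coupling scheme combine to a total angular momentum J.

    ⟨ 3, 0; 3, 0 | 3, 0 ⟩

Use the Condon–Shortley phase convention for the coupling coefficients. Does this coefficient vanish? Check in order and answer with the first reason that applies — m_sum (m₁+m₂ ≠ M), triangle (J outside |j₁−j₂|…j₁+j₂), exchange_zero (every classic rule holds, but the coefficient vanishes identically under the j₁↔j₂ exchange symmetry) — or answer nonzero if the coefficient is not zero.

exchange_zero

m-sum: m₁+m₂ = 0+0 = 0, M = 0  ✓
triangle: |j₁−j₂| = 0 ≤ J = 3 ≤ j₁+j₂ = 6  ✓
exchange: j₁=j₂ and m₁=m₂, and (−1)^(j₁+j₂−J) = (−1)^3 = −1 forces ⟨j₁m₁;j₂m₂|JM⟩ = −⟨j₂m₂;j₁m₁|JM⟩ = −⟨j₁m₁;j₂m₂|JM⟩ ⇒ the coefficient vanishes identically
Racah sum check: Σ_k collapses to 0 ⇒ CG = 0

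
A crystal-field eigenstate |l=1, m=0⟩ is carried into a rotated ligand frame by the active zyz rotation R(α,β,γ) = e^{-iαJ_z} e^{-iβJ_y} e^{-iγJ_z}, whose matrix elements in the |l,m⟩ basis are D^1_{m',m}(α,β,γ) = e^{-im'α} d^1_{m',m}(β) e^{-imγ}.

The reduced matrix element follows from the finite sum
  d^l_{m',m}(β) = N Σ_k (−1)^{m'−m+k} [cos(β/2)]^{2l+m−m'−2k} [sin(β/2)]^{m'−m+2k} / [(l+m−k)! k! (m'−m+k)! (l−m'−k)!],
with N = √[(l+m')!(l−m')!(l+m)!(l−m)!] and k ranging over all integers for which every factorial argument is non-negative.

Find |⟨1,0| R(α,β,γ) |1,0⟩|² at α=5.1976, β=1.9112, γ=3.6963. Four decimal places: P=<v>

Split into d^1_{0,0}(β=1.9112) × two z-phases.
With c≡cos(β/2)=0.577119 and s≡sin(β/2)=0.816660, N=[1·1·1·1]^{1/2}=1.000000
k∈{0,1} keeps every argument non-negative
  k=0: (−1)^0·1.0000/(1)·0.5771^2·0.8167^0 = +0.333066
  k=1: (−1)^1·1.0000/(1)·0.5771^0·0.8167^2 = -0.666934
d^1_{0,0}(1.9112) = +0.333066 -0.666934 = -0.333868
|D^1_{0,0}|² = |d^1_{0,0}(β)|² = (-0.333868)² = 0.111468 (the z-rotation phases have unit modulus)

P=0.1115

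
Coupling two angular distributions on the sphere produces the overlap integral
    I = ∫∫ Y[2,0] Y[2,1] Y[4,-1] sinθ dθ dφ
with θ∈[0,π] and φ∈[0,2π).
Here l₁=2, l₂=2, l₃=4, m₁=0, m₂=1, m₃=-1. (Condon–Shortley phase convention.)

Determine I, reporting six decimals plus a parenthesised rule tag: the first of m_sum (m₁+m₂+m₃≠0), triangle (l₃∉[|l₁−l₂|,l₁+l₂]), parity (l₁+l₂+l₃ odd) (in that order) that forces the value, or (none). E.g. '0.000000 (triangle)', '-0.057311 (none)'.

Rules hold: Σm=0, L=8 even, 0≤4≤4.
N = 5·5·9 = 225
Δ = 0!·4!·4!/9! = 1/630
Racah Σ t=0..0: t=0:+1/16 = 1/16
⇒ 3j(2 2 4; 0 0 0)² = 2/35, sgn +1
Racah Σ t=0..0: t=0:+1/24 = 1/24
⇒ 3j(2 2 4; 0 1 -1)² = 1/21, sgn -1
4πI² = N·(3j₀)²·(3jₘ)² = 30/49
I = -1·√(0.612245/4π) = -0.22072812
No selection rule forces the value: the integral is nonzero (none).

-0.220728 (none)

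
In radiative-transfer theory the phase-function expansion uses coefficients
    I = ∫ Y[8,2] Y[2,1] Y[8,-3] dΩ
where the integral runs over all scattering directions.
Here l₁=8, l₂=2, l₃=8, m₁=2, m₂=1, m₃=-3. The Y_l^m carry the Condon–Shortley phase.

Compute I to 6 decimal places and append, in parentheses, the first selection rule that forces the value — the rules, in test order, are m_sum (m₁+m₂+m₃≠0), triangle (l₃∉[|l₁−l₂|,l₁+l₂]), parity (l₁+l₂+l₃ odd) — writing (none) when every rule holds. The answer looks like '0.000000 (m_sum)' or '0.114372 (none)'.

-0.110109 (none)

m-sum 0 ✓  L=18 even ✓  6≤8≤10 ✓
Π(2lᵢ+1) = 17×5×17 = 1445
triangle coeff Δ(8,2,8) = 1/348840
Σ_t [0,2]: t=0:+1/116121600 t=1:−1/25401600 t=2:+1/116121600 = -1/45158400
(3j)²=24/1615 [(8 2 8; 0 0 0)], sign=-1
Σ_t [1,2]: t=1:−1/87091200 t=2:+1/174182400 = -1/174182400
(3j)²=55/7752 [(8 2 8; 2 1 -3)], sign=+1
⇒ 4πI² = 55/361
I = (-1)√(55/361/(4π)) = -0.11010900
No selection rule forces the value: the integral is nonzero (none).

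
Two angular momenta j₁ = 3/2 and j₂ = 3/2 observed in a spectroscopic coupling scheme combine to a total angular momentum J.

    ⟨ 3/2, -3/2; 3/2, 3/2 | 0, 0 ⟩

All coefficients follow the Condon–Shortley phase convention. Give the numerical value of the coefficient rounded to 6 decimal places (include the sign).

−√(1/4) = -0.500000

j₁+j₂−J=3  J+j₁−j₂=0  J−j₁+j₂=0  j₁+j₂+J+1=4
(j₁±m₁, j₂±m₂, J±M) = (0,3,3,0,0,0)
P² = 9
sum k=3..3:
  [3] −1/6 = -1/6
S = -1/6
C² = P²·S² = 1/4 ; C = -0.500000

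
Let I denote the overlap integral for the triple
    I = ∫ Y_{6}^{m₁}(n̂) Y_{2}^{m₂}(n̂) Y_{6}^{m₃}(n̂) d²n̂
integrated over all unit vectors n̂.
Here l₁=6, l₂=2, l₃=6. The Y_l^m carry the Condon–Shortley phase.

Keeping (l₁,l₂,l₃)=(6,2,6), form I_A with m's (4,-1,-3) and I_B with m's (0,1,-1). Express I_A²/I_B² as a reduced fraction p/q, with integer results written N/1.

35/1

Same 6,2,6: normalisation and zero-m 3j drop out of the ratio.
A: Δ: 2! 10! 2! / 15! → 1/90090; sum: t=0:+1/161280 t=1:−1/725760 = 1/207360; 3j²(6 2 6; 4 -1 -3) = Δ·Π!·Σ² = 7/286  (sign -1)
B: Δ: 2! 10! 2! / 15! → 1/90090; sum: t=1:−1/28800 t=2:+1/34560 = -1/172800; 3j²(6 2 6; 0 1 -1) = Δ·Π!·Σ² = 1/1430  (sign +1)
I_A²/I_B² = (7/286)/(1/1430) = 35/1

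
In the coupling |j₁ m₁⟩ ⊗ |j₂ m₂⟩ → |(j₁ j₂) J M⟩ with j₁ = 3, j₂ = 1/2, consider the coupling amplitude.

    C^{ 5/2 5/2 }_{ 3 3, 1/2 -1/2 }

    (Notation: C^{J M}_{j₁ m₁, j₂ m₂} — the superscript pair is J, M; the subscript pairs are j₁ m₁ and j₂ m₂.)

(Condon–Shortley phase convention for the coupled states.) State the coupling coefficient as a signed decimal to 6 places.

√[6·1!5!0!/7! · 6!0!0!1!5!0!] = √(86400/7)
  +(−1)^0/∏(0,1,0,0,5,0)! = 1/120  (running 1/120)
⟨..|..⟩ = √(86400/7)·(1/120) = +0.925820

+0.925820  (= +√(6/7))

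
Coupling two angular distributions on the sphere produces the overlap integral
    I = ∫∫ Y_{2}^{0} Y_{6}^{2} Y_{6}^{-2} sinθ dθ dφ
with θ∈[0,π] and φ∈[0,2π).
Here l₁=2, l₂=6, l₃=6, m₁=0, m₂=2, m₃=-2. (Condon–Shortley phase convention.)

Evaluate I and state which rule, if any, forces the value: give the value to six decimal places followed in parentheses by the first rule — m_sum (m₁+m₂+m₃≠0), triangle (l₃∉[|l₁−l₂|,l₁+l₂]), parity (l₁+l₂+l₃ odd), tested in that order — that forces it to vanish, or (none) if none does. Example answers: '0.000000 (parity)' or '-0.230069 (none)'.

0.114688 (none)

m-sum 0 ✓  L=14 even ✓  4≤6≤8 ✓
Π(2lᵢ+1) = 5×13×13 = 845
triangle coeff Δ(2,6,6) = 1/90090
Σ_t [0,2]: t=0:+1/69120 t=1:−1/14400 t=2:+1/69120 = -7/172800
(3j)²=14/715 [(2 6 6; 0 0 0)], sign=-1
Σ_t [0,2]: t=0:+1/322560 t=1:−1/30240 t=2:+1/69120 = -1/64512
(3j)²=10/1001 [(2 6 6; 0 2 -2)], sign=-1
⇒ 4πI² = 20/121
I = (+1)√(20/121/(4π)) = 0.11468784
No selection rule forces the value: the integral is nonzero (none).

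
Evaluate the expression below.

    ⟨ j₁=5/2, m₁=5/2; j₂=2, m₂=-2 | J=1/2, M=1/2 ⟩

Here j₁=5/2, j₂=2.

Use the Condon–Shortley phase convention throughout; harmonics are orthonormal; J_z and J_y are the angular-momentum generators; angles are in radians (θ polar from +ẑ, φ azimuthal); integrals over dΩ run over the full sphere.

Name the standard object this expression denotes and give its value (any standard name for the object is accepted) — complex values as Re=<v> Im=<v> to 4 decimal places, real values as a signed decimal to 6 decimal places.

Clebsch–Gordan coefficient, +√(1/3) ≈ +0.577350

This is a Clebsch–Gordan (vector-coupling) coefficient.
triangle: 4!·1!·0!/6! = 24/720
(j±m)!: 5!·0!·0!·4!·1!·0! = 2880
prefactor² = (2J+1)·Δ·N² = 192
  k=0: +1/(0!·4!·0!·0!·1!·0!) = 1/24
Σ = 1/24  ⇒  CG² = 192·(1/24)² = 1/3
CG = +√(1/3) = +0.577350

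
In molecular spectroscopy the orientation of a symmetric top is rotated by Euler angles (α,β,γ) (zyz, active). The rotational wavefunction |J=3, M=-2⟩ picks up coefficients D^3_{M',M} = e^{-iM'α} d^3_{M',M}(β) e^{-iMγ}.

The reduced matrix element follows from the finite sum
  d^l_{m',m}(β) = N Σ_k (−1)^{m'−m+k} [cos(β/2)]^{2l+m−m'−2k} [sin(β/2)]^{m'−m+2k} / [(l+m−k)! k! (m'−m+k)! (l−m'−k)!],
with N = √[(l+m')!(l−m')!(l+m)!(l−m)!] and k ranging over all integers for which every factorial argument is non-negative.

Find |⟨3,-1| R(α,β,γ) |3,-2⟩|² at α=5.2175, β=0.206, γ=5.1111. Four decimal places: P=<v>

First d^3_{-1,-2}(β=0.2060), then the phase factors e^{-i(-1)α} and e^{-i(-2)γ}:
c=cos(0.206000/2)=0.994700, s=sin(0.206000/2)=0.102818; N=√[2·24·1·120]=75.894664
k∈{0,1} keeps every argument non-negative
  k=0: (−1)^1·75.8947/(24)·0.9947^5·0.1028^1 = -0.316614
  k=1: (−1)^2·75.8947/(12)·0.9947^3·0.1028^3 = +0.006766
d^3_{-1,-2}(0.2060) = -0.316614 +0.006766 = -0.309848
|D^3_{-1,-2}|² = |d^3_{-1,-2}(β)|² = (-0.309848)² = 0.096006 (the z-rotation phases have unit modulus)

P=0.0960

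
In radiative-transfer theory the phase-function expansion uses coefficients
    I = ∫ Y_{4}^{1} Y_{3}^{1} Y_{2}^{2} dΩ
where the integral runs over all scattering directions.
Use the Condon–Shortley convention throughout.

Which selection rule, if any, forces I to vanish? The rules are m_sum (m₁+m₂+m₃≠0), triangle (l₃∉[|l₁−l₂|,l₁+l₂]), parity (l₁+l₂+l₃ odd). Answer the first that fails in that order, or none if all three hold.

azimuthal sum: 1 + 1 + 2 = 4  ✗
1 ≤ 2 ≤ 7 (triangle on l)
L = 4 + 3 + 2 = 9 (odd)

m_sum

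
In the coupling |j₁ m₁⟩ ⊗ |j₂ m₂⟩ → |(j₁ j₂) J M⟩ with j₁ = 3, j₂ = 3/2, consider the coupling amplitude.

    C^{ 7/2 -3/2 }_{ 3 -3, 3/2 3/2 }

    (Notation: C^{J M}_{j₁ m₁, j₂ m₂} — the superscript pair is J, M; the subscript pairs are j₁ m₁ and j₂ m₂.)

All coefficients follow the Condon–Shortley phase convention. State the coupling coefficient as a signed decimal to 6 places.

√[8·1!5!2!/9! · 0!6!3!0!2!5!] = √(38400/7)
  +(−1)^1/∏(1,0,5,2,0,0)! = -1/240  (running -1/240)
⟨..|..⟩ = √(38400/7)·(-1/240) = -0.308607

-0.308607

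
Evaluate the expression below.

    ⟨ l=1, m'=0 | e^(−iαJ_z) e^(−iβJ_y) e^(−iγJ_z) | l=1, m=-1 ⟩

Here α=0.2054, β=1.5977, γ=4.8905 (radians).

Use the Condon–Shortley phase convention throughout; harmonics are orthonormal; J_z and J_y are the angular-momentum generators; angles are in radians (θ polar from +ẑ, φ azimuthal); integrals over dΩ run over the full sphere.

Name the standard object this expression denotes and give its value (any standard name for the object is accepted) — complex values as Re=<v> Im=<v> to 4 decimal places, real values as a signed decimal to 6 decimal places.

Wigner D-matrix element, Re=-0.1252 Im=0.6957

This is a Wigner D-matrix element — the rotation-matrix element ⟨l m'| R(α,β,γ) |l m⟩ in the angular-momentum basis.
Split into d^1_{0,-1}(β=1.5977) × two z-phases.
Half-angle: c=0.697531, s=0.716554. N=√(1·1·1·2)=1.414214
Admissible k: 0..0 (factorial args all ≥0)
  k=0: (−1)^1·1.4142/(1)·0.6975^1·0.7166^1 = -0.706851
d^1_{0,-1}(1.5977) = -0.706851
Phases: e^{-i·(0)·0.2054}=+1.000000+0.000000i, e^{-i·(-1)·4.8905}=+0.177171-0.984180i ⇒ D=-0.125233+0.695669i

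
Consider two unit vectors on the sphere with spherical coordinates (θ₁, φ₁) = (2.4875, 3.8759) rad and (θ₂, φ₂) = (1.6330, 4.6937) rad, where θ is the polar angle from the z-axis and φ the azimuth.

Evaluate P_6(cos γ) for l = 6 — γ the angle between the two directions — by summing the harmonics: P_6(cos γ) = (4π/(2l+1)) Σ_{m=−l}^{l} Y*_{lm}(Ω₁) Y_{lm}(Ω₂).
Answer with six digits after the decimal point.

0.331945

Summing Y*_{l m}(θ₁,φ₁)·Y_{l m}(θ₂,φ₂) over m ∈ [−6, 6]; prefactor 4π/(2·6+1) = 0.966644:
  m=-6: (-0.007396, -0.023367) × (-0.474506, -0.053432) = (0.002261, 0.011483)  (running Σ = (0.002261, 0.011483))
  m=-5: (-0.095550, -0.055977) × (0.009613, -0.102576) = (-0.006660, 0.009263)  (running Σ = (-0.004400, 0.020746))
  m=-4: (-0.283814, 0.058822) × (-0.338034, -0.025317) = (0.097428, -0.012699)  (running Σ = (0.093028, 0.008047))
  m=-3: (-0.270229, 0.368976) × (0.006672, -0.118876) = (0.042060, 0.034586)  (running Σ = (0.135088, 0.042633))
  m=-2: (0.033859, 0.330205) × (-0.301819, -0.011287) = (-0.006492, -0.100044)  (running Σ = (0.128595, -0.057411))
  m=-1: (-0.118808, -0.107249) × (0.002333, -0.124829) = (-0.013665, 0.014580)  (running Σ = (0.114930, -0.042831))
  m=0: (-0.388363, -0.000000) × (-0.292351, 0.000000) = (0.113538, 0.000000)  (running Σ = (0.228469, -0.042831))
  m=1: (0.118808, -0.107249) × (-0.002333, -0.124829) = (-0.013665, -0.014580)  (running Σ = (0.214804, -0.057411))
  m=2: (0.033859, -0.330205) × (-0.301819, 0.011287) = (-0.006492, 0.100044)  (running Σ = (0.208311, 0.042633))
  m=3: (0.270229, 0.368976) × (-0.006672, -0.118876) = (0.042060, -0.034586)  (running Σ = (0.250371, 0.008047))
  m=4: (-0.283814, -0.058822) × (-0.338034, 0.025317) = (0.097428, 0.012699)  (running Σ = (0.347799, 0.020746))
  m=5: (0.095550, -0.055977) × (-0.009613, -0.102576) = (-0.006660, -0.009263)  (running Σ = (0.341138, 0.011483))
  m=6: (-0.007396, 0.023367) × (-0.474506, 0.053432) = (0.002261, -0.011483)  (running Σ = (0.343399, 0.000000))
Total Σ_m = (0.343399, 0.000000). Multiply by 0.966644: (0.331945, 0.000000). P_6(cos γ) = 0.331945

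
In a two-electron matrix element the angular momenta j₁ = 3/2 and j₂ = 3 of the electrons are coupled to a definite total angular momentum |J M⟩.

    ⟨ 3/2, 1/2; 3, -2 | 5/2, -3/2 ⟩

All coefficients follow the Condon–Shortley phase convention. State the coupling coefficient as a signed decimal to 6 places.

j₁+j₂−J=2  J+j₁−j₂=1  J−j₁+j₂=4  j₁+j₂+J+1=8
(j₁±m₁, j₂±m₂, J±M) = (2,1,1,5,1,4)
P² = 288/7
sum k=0..1:
  [0] +1/12 = 1/12
  [1] −1/24 = -1/24
S = 1/24
C² = P²·S² = 1/14 ; C = +0.267261

+0.267261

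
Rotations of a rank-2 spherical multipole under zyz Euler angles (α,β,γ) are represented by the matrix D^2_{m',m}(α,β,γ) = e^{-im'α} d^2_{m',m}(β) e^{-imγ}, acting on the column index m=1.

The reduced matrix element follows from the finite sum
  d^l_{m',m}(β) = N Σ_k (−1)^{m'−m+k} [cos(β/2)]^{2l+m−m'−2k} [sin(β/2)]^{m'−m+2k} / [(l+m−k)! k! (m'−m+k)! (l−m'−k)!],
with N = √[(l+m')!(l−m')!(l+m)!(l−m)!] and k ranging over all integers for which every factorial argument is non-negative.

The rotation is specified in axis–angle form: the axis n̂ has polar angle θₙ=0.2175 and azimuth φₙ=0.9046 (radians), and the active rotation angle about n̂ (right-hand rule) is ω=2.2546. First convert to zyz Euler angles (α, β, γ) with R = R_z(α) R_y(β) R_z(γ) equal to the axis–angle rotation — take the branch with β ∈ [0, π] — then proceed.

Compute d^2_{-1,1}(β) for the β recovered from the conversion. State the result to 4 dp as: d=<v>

Axis–angle → zyz. n̂ = (sinθₙcosφₙ, sinθₙsinφₙ, cosθₙ) = (+0.133358, +0.169649, +0.976440), ω = 2.2546.
R = I cosω + sinω [n̂]ₓ + (1−cosω) n̂n̂ᵀ gives
  R = [-0.602727, -0.719996, +0.343987; +0.793829, -0.584783, +0.166926; +0.080972, +0.373677, +0.924018]
β = atan2(√(R₁₃²+R₂₃²), R₃₃) = 0.392338; α = atan2(R₂₃, R₁₃) mod 2π = 0.451793; γ = atan2(R₃₂, −R₃₁) mod 2π = 1.784186
d^2_{-1,1}(β=0.3923) via the finite sum:
Half-angle: c=0.980821, s=0.194913. N=√(1·6·6·1)=6.000000
The bounds max(0,m−m')=2 and min(l+m,l−m')=3 give 2 terms
  k=2: (−1)^0·6.0000/(2)·0.9808^2·0.1949^2 = +0.109643
  k=3: (−1)^1·6.0000/(6)·0.9808^0·0.1949^4 = -0.001443
d^2_{-1,1}(0.3923) = +0.109643 -0.001443 = +0.108200

d=0.1082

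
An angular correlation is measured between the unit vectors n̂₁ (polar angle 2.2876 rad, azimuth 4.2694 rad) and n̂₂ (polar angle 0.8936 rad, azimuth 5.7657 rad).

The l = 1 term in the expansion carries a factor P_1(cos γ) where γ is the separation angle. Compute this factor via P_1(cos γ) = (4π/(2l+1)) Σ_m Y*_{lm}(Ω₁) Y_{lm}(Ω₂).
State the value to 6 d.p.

Summing Y*_{l m}(θ₁,φ₁)·Y_{l m}(θ₂,φ₂) over m ∈ [−1, 1]; prefactor 4π/(2·1+1) = 4.188790:
  m=-1: Y*=-0.111649-0.235329i  Y=+0.234000+0.133199i  product +0.005220-0.069939i
  m=+0: Y*=-0.321001-0.000000i  Y=+0.306163+0.000000i  product -0.098279-0.000000i
  m=+1: Y*=+0.111649-0.235329i  Y=-0.234000+0.133199i  product +0.005220+0.069939i
Σ over m = -0.087839+0.000000i; ×(4π/3) → -0.367940+0.000000i. Real part: -0.367940

-0.367940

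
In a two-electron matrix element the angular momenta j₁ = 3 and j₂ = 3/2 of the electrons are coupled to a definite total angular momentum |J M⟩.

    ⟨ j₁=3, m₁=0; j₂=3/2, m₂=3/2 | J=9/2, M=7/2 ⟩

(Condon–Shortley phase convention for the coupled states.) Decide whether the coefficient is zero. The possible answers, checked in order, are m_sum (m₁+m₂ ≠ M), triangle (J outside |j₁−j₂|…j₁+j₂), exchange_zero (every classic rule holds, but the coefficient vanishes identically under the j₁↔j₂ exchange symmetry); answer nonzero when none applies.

m_sum

m-sum: m₁+m₂ = 0+3/2 = 3/2, M = 7/2  ✗ ⇒ coefficient is 0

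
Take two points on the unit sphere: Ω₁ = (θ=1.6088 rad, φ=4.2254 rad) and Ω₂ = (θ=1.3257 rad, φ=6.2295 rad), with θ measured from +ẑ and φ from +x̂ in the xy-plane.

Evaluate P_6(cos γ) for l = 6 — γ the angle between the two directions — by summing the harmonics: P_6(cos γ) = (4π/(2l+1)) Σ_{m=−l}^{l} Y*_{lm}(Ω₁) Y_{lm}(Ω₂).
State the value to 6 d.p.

0.308613

Summing Y*_{l m}(θ₁,φ₁)·Y_{l m}(θ₂,φ₂) over m ∈ [−6, 6]; prefactor 4π/(2·6+1) = 0.966644:
  [-6]  conj(Y_{6,-6})(Ω₁) = +0.469438+0.104807i ; Y_{6,-6}(Ω₂) = +0.381969+0.127476i ; Δ = +0.165950+0.099875i
  [-5]  conj(Y_{6,-5})(Ω₁) = +0.041134-0.048183i ; Y_{6,-5}(Ω₂) = +0.336410+0.092535i ; Δ = +0.018297-0.012403i
  [-4]  conj(Y_{6,-4})(Ω₁) = +0.128936+0.325496i ; Y_{6,-4}(Ω₂) = -0.108781-0.023726i ; Δ = -0.006303-0.038467i
  [-3]  conj(Y_{6,-3})(Ω₁) = +0.073251+0.008078i ; Y_{6,-3}(Ω₂) = -0.335067-0.054436i ; Δ = -0.024104-0.006694i
  [-2]  conj(Y_{6,-2})(Ω₁) = -0.178044+0.262031i ; Y_{6,-2}(Ω₂) = +0.016634+0.001793i ; Δ = -0.003431+0.004039i
  [-1]  conj(Y_{6,-1})(Ω₁) = +0.036282+0.068518i ; Y_{6,-1}(Ω₂) = +0.324219+0.017423i ; Δ = +0.010570+0.022847i
  [+0]  conj(Y_{6,0})(Ω₁) = -0.308252-0.000000i ; Y_{6,0}(Ω₂) = +0.008736+0.000000i ; Δ = -0.002693-0.000000i
  [+1]  conj(Y_{6,1})(Ω₁) = -0.036282+0.068518i ; Y_{6,1}(Ω₂) = -0.324219+0.017423i ; Δ = +0.010570-0.022847i
  [+2]  conj(Y_{6,2})(Ω₁) = -0.178044-0.262031i ; Y_{6,2}(Ω₂) = +0.016634-0.001793i ; Δ = -0.003431-0.004039i
  [+3]  conj(Y_{6,3})(Ω₁) = -0.073251+0.008078i ; Y_{6,3}(Ω₂) = +0.335067-0.054436i ; Δ = -0.024104+0.006694i
  [+4]  conj(Y_{6,4})(Ω₁) = +0.128936-0.325496i ; Y_{6,4}(Ω₂) = -0.108781+0.023726i ; Δ = -0.006303+0.038467i
  [+5]  conj(Y_{6,5})(Ω₁) = -0.041134-0.048183i ; Y_{6,5}(Ω₂) = -0.336410+0.092535i ; Δ = +0.018297+0.012403i
  [+6]  conj(Y_{6,6})(Ω₁) = +0.469438-0.104807i ; Y_{6,6}(Ω₂) = +0.381969-0.127476i ; Δ = +0.165950-0.099875i
Σ over m = +0.319262+0.000000i; ×(4π/13) → +0.308613+0.000000i. Real part: 0.308613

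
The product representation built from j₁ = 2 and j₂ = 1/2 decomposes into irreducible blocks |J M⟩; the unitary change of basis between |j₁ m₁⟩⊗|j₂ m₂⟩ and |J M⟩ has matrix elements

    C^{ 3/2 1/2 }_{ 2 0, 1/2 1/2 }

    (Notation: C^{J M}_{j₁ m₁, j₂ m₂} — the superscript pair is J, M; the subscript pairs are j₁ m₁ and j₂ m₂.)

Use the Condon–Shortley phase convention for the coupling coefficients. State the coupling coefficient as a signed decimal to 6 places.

√[4·1!3!0!/5! · 2!2!1!0!2!1!] = √(8/5)
  +(−1)^1/∏(1,0,1,0,2,0)! = -1/2  (running -1/2)
⟨..|..⟩ = √(8/5)·(-1/2) = -0.632456

-0.632456  (= −√(2/5))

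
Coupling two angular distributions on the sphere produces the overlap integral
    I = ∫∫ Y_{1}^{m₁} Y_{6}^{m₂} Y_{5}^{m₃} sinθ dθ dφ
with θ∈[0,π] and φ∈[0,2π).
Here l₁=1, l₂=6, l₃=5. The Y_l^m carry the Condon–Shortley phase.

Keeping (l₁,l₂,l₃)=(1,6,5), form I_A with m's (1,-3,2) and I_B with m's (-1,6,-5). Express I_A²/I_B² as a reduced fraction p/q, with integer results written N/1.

6/11

Same 1,6,5: normalisation and zero-m 3j drop out of the ratio.
A: Δ: 2! 0! 10! / 13! → 1/858; sum: t=0:+1/60480 = 1/60480; 3j²(1 6 5; 1 -3 2) = Δ·Π!·Σ² = 6/143  (sign -1)
B: Δ: 2! 0! 10! / 13! → 1/858; sum: t=2:+1/7257600 = 1/7257600; 3j²(1 6 5; -1 6 -5) = Δ·Π!·Σ² = 1/13  (sign +1)
I_A²/I_B² = (6/143)/(1/13) = 6/11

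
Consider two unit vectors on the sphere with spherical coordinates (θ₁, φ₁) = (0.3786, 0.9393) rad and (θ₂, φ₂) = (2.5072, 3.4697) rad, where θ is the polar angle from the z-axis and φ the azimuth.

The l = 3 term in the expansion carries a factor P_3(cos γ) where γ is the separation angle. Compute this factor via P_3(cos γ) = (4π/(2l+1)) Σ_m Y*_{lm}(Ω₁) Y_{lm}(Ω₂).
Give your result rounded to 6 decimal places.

-0.604973

Term-by-term m-sum for l=3 (normalisation 4π/7 = 1.795196):
  m=-3: Y*=-0.019974+0.006701i  Y=-0.048074+0.072350i  product +0.000475-0.001767i
  m=-2: Y*=-0.039305+0.123638i  Y=-0.229097+0.176418i  product -0.012807-0.035259i
  m=-1: Y*=+0.233908+0.319805i  Y=-0.406826+0.138488i  product -0.139449-0.097711i
  m=+0: Y*=+0.456636-0.000000i  Y=-0.073219+0.000000i  product -0.033434+0.000000i
  m=+1: Y*=-0.233908+0.319805i  Y=+0.406826+0.138488i  product -0.139449+0.097711i
  m=+2: Y*=-0.039305-0.123638i  Y=-0.229097-0.176418i  product -0.012807+0.035259i
  m=+3: Y*=+0.019974+0.006701i  Y=+0.048074+0.072350i  product +0.000475+0.001767i
Σ over m = -0.336996-0.000000i; ×(4π/7) → -0.604973-0.000000i. Real part: -0.604973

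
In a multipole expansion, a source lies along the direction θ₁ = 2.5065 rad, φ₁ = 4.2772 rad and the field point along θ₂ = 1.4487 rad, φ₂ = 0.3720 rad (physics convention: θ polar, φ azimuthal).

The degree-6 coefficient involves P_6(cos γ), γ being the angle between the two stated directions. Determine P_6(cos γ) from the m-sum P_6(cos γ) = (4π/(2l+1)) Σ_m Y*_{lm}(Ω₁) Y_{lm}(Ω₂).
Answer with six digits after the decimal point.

Summing Y*_{l m}(θ₁,φ₁)·Y_{l m}(θ₂,φ₂) over m ∈ [−6, 6]; prefactor 4π/(2·6+1) = 0.966644:
  m=-6: (+0.018166+0.010655i) × (-0.283640-0.364559i) = -0.001268-0.009645i  (running Σ = -0.001268-0.009645i)
  m=-5: (+0.081416-0.056317i) × (-0.055994-0.188187i) = -0.015157-0.012168i  (running Σ = -0.016425-0.021813i)
  m=-4: (-0.045811-0.266941i) × (-0.023965+0.288781i) = +0.078185-0.006832i  (running Σ = +0.061760-0.028645i)
  m=-3: (-0.436220-0.118490i) × (-0.096673+0.197701i) = +0.065596-0.074786i  (running Σ = +0.127356-0.103431i)
  m=-2: (-0.235988+0.279937i) × (+0.174760-0.160858i) = +0.003789+0.086882i  (running Σ = +0.131145-0.016549i)
  m=-1: (-0.048317-0.103925i) × (+0.211670-0.082586i) = -0.018810-0.018008i  (running Σ = +0.112335-0.034556i)
  m=0: (-0.405305-0.000000i) × (-0.223193+0.000000i) = +0.090461+0.000000i  (running Σ = +0.202797-0.034556i)
  m=1: (+0.048317-0.103925i) × (-0.211670-0.082586i) = -0.018810+0.018008i  (running Σ = +0.183987-0.016549i)
  m=2: (-0.235988-0.279937i) × (+0.174760+0.160858i) = +0.003789-0.086882i  (running Σ = +0.187775-0.103431i)
  m=3: (+0.436220-0.118490i) × (+0.096673+0.197701i) = +0.065596+0.074786i  (running Σ = +0.253371-0.028645i)
  m=4: (-0.045811+0.266941i) × (-0.023965-0.288781i) = +0.078185+0.006832i  (running Σ = +0.331557-0.021813i)
  m=5: (-0.081416-0.056317i) × (+0.055994-0.188187i) = -0.015157+0.012168i  (running Σ = +0.316400-0.009645i)
  m=6: (+0.018166-0.010655i) × (-0.283640+0.364559i) = -0.001268+0.009645i  (running Σ = +0.315132-0.000000i)
Σ over m = +0.315132-0.000000i; ×(4π/13) → +0.304620-0.000000i. Real part: 0.304620

0.304620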